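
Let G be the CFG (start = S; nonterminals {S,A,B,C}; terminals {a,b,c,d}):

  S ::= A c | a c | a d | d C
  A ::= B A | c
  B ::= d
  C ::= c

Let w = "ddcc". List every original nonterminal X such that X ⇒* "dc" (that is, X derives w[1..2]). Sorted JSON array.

CNF form of G:
  S -> A T0 | T1 T0 | T1 T2 | T2 C
  A -> B A | c
  B -> d
  C -> c
  T0 -> c
  T1 -> a
  T2 -> d

Fill CYK table bottom-up, restricted to cells inside w[1..2]:
  [1..1]={B,T2}  "d"  orig:{B}
  [2..2]={A,C,T0}  "c"  orig:{A,C}
  [1..2]={A,S}  "dc"

Original NTs in T[1,2] deriving "dc": ["A", "S"]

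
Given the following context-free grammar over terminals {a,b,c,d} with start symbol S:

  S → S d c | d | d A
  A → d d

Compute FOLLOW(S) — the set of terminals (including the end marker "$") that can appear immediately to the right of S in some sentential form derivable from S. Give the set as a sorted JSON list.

Compute FIRST by fixpoint:
pass 1:
  A via A→d d: +{d}
  S via S→d: +{d}
  S: {d}  A: {d}
pass 2: done
  S: {d}  A: {d}

Compute FOLLOW by fixpoint:
initialize: $ ∈ FOLLOW(S)
iter 1:
  S→S d c: FOLLOW(S) ⊇ FIRST(d) = {d}; new: +{d}
  S→d A: FOLLOW(A) ⊇ FOLLOW(S) ⊇ {$,d}; new: +{$,d}
  FOLLOW(S)={$,d}  FOLLOW(A)={$,d}
iter 2: — fixpoint
  FOLLOW(S)={$,d}  FOLLOW(A)={$,d}

FOLLOW(S) = ["$", "d"]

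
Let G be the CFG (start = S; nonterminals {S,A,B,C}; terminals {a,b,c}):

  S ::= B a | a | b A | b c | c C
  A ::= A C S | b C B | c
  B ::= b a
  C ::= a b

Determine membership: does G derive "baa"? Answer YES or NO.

Convert to CNF:
  S -> B T1 | T0 A | T0 T2 | T2 C | a
  A -> A X3 | T0 X4 | c
  B -> T0 T1
  C -> T1 T0
  T0 -> b
  T1 -> a
  T2 -> c
  X3 -> C S
  X4 -> C B

Fill CYK table bottom-up:
  T[0,0] 'b' = {T0}  orig:{}
  T[1,1] 'a' = {S,T1}  orig:{S}
  T[2,2] 'a' = {S,T1}  orig:{S}
  T[0,1] 'ba' = {B}
  T[1,2] 'aa' = ∅
  T[0,2] 'baa' = {S}

S ∈ T[0,2] ⇒ YES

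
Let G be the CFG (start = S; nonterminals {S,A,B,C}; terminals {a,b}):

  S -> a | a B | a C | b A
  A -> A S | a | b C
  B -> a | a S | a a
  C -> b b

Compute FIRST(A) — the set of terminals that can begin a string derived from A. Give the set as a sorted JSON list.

FIRST iteration:
iter 1:
  A via A→a: +{a}
  A via A→b C: +{b}
  B via B→a: +{a}
  C via C→b b: +{b}
  S via S→a: +{a}
  S via S→b A: +{b}
  FIRST(S)={a,b}  FIRST(A)={a,b}  FIRST(B)={a}  FIRST(C)={b}
iter 2: (stable)
  FIRST(S)={a,b}  FIRST(A)={a,b}  FIRST(B)={a}  FIRST(C)={b}

FIRST(A) = ["a", "b"]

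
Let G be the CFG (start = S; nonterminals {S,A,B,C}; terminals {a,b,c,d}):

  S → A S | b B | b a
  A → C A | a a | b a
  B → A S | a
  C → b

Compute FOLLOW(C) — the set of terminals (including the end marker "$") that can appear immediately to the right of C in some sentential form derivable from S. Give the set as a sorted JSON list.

Compute FIRST by fixpoint:
pass 1:
  A via A→a a: +{a}
  A via A→b a: +{b}
  B via B→A S: +{a,b}
  C via C→b: +{b}
  S via S→A S: +{a,b}
  FIRST[S]={a,b}  FIRST[A]={a,b}  FIRST[B]={a,b}  FIRST[C]={b}
pass 2: (stable)
  FIRST[S]={a,b}  FIRST[A]={a,b}  FIRST[B]={a,b}  FIRST[C]={b}

FOLLOW sets:
initialize: $ ∈ FOLLOW(S)
round 1:
  A→C A: FOLLOW(C) ⊇ FIRST(A) = {a,b}; new: +{a,b}
  B→A S: FOLLOW(A) ⊇ FIRST(S) = {a,b}; new: +{a,b}
  S→b B: FOLLOW(B) ⊇ FOLLOW(S) ⊇ {$}; new: +{$}
  S: {$}  A: {a,b}  B: {$}  C: {a,b}
round 2: (no change)
  S: {$}  A: {a,b}  B: {$}  C: {a,b}

FOLLOW(C) = ["a", "b"]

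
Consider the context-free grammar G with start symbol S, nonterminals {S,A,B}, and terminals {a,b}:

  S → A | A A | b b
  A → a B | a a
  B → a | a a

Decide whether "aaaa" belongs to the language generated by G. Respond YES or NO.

CNF form of G:
  S -> A A | T0 B | T0 T0 | T1 T1
  A -> T0 B | T0 T0
  B -> T0 T0 | a
  T0 -> a
  T1 -> b

Fill CYK table bottom-up:
  cell(0,0) a: {B,T0}  orig:{B}
  cell(1,1) a: {B,T0}  orig:{B}
  cell(2,2) a: {B,T0}  orig:{B}
  cell(3,3) a: {B,T0}  orig:{B}
  cell(0,1) aa: {A,B,S}
  cell(1,2) aa: {A,B,S}
  cell(2,3) aa: {A,B,S}
  cell(0,2) aaa: {A,S}
  cell(1,3) aaa: {A,S}
  cell(0,3) aaaa: {S}

S ∈ T[0,3] ⇒ YES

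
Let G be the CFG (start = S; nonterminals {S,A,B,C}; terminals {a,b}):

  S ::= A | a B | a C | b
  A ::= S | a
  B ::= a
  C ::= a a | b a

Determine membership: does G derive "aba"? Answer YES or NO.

CNF form of G:
  S -> T0 B | T0 C | a | b
  A -> T0 B | T0 C | a | b
  B -> a
  C -> T0 T0 | T1 T0
  T0 -> a
  T1 -> b

Fill CYK table bottom-up:
  T[0,0] 'a' = {A,B,S,T0}  orig:{A,B,S}
  T[1,1] 'b' = {A,S,T1}  orig:{A,S}
  T[2,2] 'a' = {A,B,S,T0}  orig:{A,B,S}
  T[0,1] 'ab' = ∅
  T[1,2] 'ba' = {C}
  T[0,2] 'aba' = {A,S}

S ∈ T[0,2] ⇒ YES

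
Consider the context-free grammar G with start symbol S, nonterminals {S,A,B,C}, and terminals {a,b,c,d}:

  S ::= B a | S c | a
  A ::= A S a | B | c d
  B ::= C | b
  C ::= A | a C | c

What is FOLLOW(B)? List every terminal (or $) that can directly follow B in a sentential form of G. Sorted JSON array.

FIRST iteration:
round 1:
  A via A→c d: +{c}
  B via B→b: +{b}
  C via C→A: +{c}
  C via C→a C: +{a}
  S via S→B a: +{b}
  S via S→a: +{a}
  FIRST[S]={a,b}  FIRST[A]={c}  FIRST[B]={b}  FIRST[C]={a,c}
round 2:
  A via A→B: +{b}
  B via B→C: +{a,c}
  C via C→A: +{b}
  S via S→B a: +{c}
  FIRST[S]={a,b,c}  FIRST[A]={b,c}  FIRST[B]={a,b,c}  FIRST[C]={a,b,c}
round 3:
  A via A→B: +{a}
  FIRST[S]={a,b,c}  FIRST[A]={a,b,c}  FIRST[B]={a,b,c}  FIRST[C]={a,b,c}
round 4: (no change)
  FIRST[S]={a,b,c}  FIRST[A]={a,b,c}  FIRST[B]={a,b,c}  FIRST[C]={a,b,c}

FOLLOW sets:
seed FOLLOW(S) with $
[1]
  A→A S a: FOLLOW(A) ⊇ FIRST(S) = {a,b,c}; new: +{a,b,c}
  A→A S a: FOLLOW(S) ⊇ FIRST(a) = {a}; new: +{a}
  A→B: FOLLOW(B) ⊇ FOLLOW(A) ⊇ {a,b,c}; new: +{a,b,c}
  B→C: FOLLOW(C) ⊇ FOLLOW(B) ⊇ {a,b,c}; new: +{a,b,c}
  S→S c: FOLLOW(S) ⊇ FIRST(c) = {c}; new: +{c}
  FOLLOW(S)={$,a,c}  FOLLOW(A)={a,b,c}  FOLLOW(B)={a,b,c}  FOLLOW(C)={a,b,c}
[2] done
  FOLLOW(S)={$,a,c}  FOLLOW(A)={a,b,c}  FOLLOW(B)={a,b,c}  FOLLOW(C)={a,b,c}

FOLLOW(B) = ["a", "b", "c"]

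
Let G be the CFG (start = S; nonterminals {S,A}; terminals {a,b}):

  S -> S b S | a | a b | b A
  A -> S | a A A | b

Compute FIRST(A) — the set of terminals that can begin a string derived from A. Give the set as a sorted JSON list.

Compute FIRST by fixpoint:
pass 1:
  A via A→a A A: +{a}
  A via A→b: +{b}
  S via S→a: +{a}
  S via S→b A: +{b}
  FIRST(S)={a,b}  FIRST(A)={a,b}
pass 2: (no change)
  FIRST(S)={a,b}  FIRST(A)={a,b}

FIRST(A) = ["a", "b"]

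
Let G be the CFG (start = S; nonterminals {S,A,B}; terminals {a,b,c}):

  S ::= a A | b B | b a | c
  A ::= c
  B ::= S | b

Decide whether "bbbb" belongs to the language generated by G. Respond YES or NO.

Convert to CNF:
  S -> T0 A | T1 B | T1 T0 | c
  A -> c
  B -> T0 A | T1 B | T1 T0 | b | c
  T0 -> a
  T1 -> b

CYK table (by increasing span):
  [0..0]={B,T1}  "b"  orig:{B}
  [1..1]={B,T1}  "b"  orig:{B}
  [2..2]={B,T1}  "b"  orig:{B}
  [3..3]={B,T1}  "b"  orig:{B}
  [0..1]={B,S}  "bb"
  [1..2]={B,S}  "bb"
  [2..3]={B,S}  "bb"
  [0..2]={B,S}  "bbb"
  [1..3]={B,S}  "bbb"
  [0..3]={B,S}  "bbbb"

S ∈ T[0,3] ⇒ YES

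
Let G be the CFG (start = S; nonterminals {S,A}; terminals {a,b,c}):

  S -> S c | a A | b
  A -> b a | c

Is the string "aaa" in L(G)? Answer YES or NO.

CNF form of G:
  S -> S T2 | T1 A | b
  A -> T0 T1 | c
  T0 -> b
  T1 -> a
  T2 -> c

CYK fill:
  [0..0]={T1}  "a"  orig:{}
  [1..1]={T1}  "a"  orig:{}
  [2..2]={T1}  "a"  orig:{}
  [0..1]=∅  "aa"
  [1..2]=∅  "aa"
  [0..2]=∅  "aaa"

S ∉ T[0,2] ⇒ NO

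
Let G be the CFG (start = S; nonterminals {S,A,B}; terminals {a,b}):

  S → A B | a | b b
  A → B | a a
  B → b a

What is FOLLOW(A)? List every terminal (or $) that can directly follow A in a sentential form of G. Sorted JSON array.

FIRST sets, iterate to fixpoint:
pass 1:
  A via A→a a: +{a}
  B via B→b a: +{b}
  S via S→A B: +{a}
  S via S→b b: +{b}
  FIRST(S)={a,b}  FIRST(A)={a}  FIRST(B)={b}
pass 2:
  A via A→B: +{b}
  FIRST(S)={a,b}  FIRST(A)={a,b}  FIRST(B)={b}
pass 3: — fixpoint
  FIRST(S)={a,b}  FIRST(A)={a,b}  FIRST(B)={b}

FOLLOW sets:
FOLLOW(S) := {$}
pass 1:
  S→A B: FOLLOW(A) ⊇ FIRST(B) = {b}; new: +{b}
  S→A B: FOLLOW(B) ⊇ FOLLOW(S) ⊇ {$}; new: +{$}
  FOLLOW(S)={$}  FOLLOW(A)={b}  FOLLOW(B)={$}
pass 2:
  A→B: FOLLOW(B) ⊇ FOLLOW(A) ⊇ {b}; new: +{b}
  FOLLOW(S)={$}  FOLLOW(A)={b}  FOLLOW(B)={$,b}
pass 3: — fixpoint
  FOLLOW(S)={$}  FOLLOW(A)={b}  FOLLOW(B)={$,b}

FOLLOW(A) = ["b"]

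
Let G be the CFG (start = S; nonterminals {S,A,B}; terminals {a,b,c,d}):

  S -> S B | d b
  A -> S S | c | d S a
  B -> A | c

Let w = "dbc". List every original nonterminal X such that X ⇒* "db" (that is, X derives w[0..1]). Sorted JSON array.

CNF form of G:
  S -> S B | T0 T2
  A -> S S | T0 X3 | c
  B -> S S | T0 X4 | c
  T0 -> d
  T1 -> a
  T2 -> b
  X3 -> S T1
  X4 -> S T1

CYK table (by increasing span) (cells [i..j] with 0 ≤ i ≤ j ≤ 1 only):
  T[0,0] 'd' = {T0}  orig:{}
  T[1,1] 'b' = {T2}  orig:{}
  T[0,1] 'db' = {S}

Original NTs in T[0,1] deriving "db": ["S"]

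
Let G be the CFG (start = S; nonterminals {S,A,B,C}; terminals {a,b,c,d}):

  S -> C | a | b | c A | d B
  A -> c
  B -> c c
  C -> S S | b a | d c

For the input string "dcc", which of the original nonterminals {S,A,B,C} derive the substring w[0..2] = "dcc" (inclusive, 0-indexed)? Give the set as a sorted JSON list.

Convert to CNF:
  S -> S S | T0 A | T1 T2 | T3 B | T3 T0 | a | b
  A -> c
  B -> T0 T0
  C -> S S | T1 T2 | T3 T0
  T0 -> c
  T1 -> b
  T2 -> a
  T3 -> d

CYK fill (cells [i..j] with 0 ≤ i ≤ j ≤ 2 only):
  cell(0,0) d: {T3}  orig:{}
  cell(1,1) c: {A,T0}  orig:{A}
  cell(2,2) c: {A,T0}  orig:{A}
  cell(0,1) dc: {C,S}
  cell(1,2) cc: {B,S}
  cell(0,2) dcc: {S}

Original NTs in T[0,2] deriving "dcc": ["S"]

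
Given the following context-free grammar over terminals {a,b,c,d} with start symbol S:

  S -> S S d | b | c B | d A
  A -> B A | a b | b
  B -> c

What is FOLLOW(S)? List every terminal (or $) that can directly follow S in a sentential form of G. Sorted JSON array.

Compute FIRST by fixpoint:
round 1:
  A via A→a b: +{a}
  A via A→b: +{b}
  B via B→c: +{c}
  S via S→b: +{b}
  S via S→c B: +{c}
  S via S→d A: +{d}
  S: {b,c,d}  A: {a,b}  B: {c}
round 2:
  A via A→B A: +{c}
  S: {b,c,d}  A: {a,b,c}  B: {c}
round 3: — fixpoint
  S: {b,c,d}  A: {a,b,c}  B: {c}

FOLLOW iteration:
seed FOLLOW(S) with $
iter 1:
  A→B A: FOLLOW(B) ⊇ FIRST(A) = {a,b,c}; new: +{a,b,c}
  S→S S d: FOLLOW(S) ⊇ FIRST(S) = {b,c,d}; new: +{b,c,d}
  S→c B: FOLLOW(B) ⊇ FOLLOW(S) ⊇ {$,b,c,d}; new: +{$,d}
  S→d A: FOLLOW(A) ⊇ FOLLOW(S) ⊇ {$,b,c,d}; new: +{$,b,c,d}
  FOLLOW(S)={$,b,c,d}  FOLLOW(A)={$,b,c,d}  FOLLOW(B)={$,a,b,c,d}
iter 2: done
  FOLLOW(S)={$,b,c,d}  FOLLOW(A)={$,b,c,d}  FOLLOW(B)={$,a,b,c,d}

FOLLOW(S) = ["$", "b", "c", "d"]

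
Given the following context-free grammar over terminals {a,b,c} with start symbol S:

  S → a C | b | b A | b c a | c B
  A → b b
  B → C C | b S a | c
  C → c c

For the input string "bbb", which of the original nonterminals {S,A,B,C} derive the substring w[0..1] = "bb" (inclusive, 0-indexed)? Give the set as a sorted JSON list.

Convert to CNF:
  S -> T0 A | T0 X4 | T1 C | T2 B | b
  A -> T0 T0
  B -> C C | T0 X3 | c
  C -> T2 T2
  T0 -> b
  T1 -> a
  T2 -> c
  X3 -> S T1
  X4 -> T2 T1

CYK table (by increasing span) (cells [i..j] with 0 ≤ i ≤ j ≤ 1 only):
  T[0,0] 'b' = {S,T0}  orig:{S}
  T[1,1] 'b' = {S,T0}  orig:{S}
  T[0,1] 'bb' = {A}

Original NTs in T[0,1] deriving "bb": ["A"]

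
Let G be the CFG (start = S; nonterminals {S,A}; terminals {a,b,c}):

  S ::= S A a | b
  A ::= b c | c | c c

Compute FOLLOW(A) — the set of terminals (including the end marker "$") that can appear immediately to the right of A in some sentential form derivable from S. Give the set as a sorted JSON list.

FIRST sets, iterate to fixpoint:
pass 1:
  A via A→b c: +{b}
  A via A→c: +{c}
  S via S→b: +{b}
  FIRST[S]={b}  FIRST[A]={b,c}
pass 2: — fixpoint
  FIRST[S]={b}  FIRST[A]={b,c}

FOLLOW sets:
seed FOLLOW(S) with $
[1]
  S→S A a: FOLLOW(S) ⊇ FIRST(A) = {b,c}; new: +{b,c}
  S→S A a: FOLLOW(A) ⊇ FIRST(a) = {a}; new: +{a}
  S: {$,b,c}  A: {a}
[2] (stable)
  S: {$,b,c}  A: {a}

FOLLOW(A) = ["a"]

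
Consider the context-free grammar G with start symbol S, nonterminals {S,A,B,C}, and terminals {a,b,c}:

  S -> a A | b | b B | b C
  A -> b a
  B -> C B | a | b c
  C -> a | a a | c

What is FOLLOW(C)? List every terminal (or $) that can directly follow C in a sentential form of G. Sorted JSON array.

Compute FIRST by fixpoint:
round 1:
  A via A→b a: +{b}
  B via B→a: +{a}
  B via B→b c: +{b}
  C via C→a: +{a}
  C via C→c: +{c}
  S via S→a A: +{a}
  S via S→b: +{b}
  FIRST(S)={a,b}  FIRST(A)={b}  FIRST(B)={a,b}  FIRST(C)={a,c}
round 2:
  B via B→C B: +{c}
  FIRST(S)={a,b}  FIRST(A)={b}  FIRST(B)={a,b,c}  FIRST(C)={a,c}
round 3: done
  FIRST(S)={a,b}  FIRST(A)={b}  FIRST(B)={a,b,c}  FIRST(C)={a,c}

FOLLOW iteration:
initialize: $ ∈ FOLLOW(S)
iter 1:
  B→C B: FOLLOW(C) ⊇ FIRST(B) = {a,b,c}; new: +{a,b,c}
  S→a A: FOLLOW(A) ⊇ FOLLOW(S) ⊇ {$}; new: +{$}
  S→b B: FOLLOW(B) ⊇ FOLLOW(S) ⊇ {$}; new: +{$}
  S→b C: FOLLOW(C) ⊇ FOLLOW(S) ⊇ {$}; new: +{$}
  FOLLOW[S]={$}  FOLLOW[A]={$}  FOLLOW[B]={$}  FOLLOW[C]={$,a,b,c}
iter 2: (stable)
  FOLLOW[S]={$}  FOLLOW[A]={$}  FOLLOW[B]={$}  FOLLOW[C]={$,a,b,c}

FOLLOW(C) = ["$", "a", "b", "c"]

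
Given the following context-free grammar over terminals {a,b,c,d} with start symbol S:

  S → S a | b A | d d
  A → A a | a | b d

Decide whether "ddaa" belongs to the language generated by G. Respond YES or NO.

CNF form of G:
  S -> S T0 | T1 A | T2 T2
  A -> A T0 | T1 T2 | a
  T0 -> a
  T1 -> b
  T2 -> d

CYK table (by increasing span):
  [0..0]={T2}  "d"  orig:{}
  [1..1]={T2}  "d"  orig:{}
  [2..2]={A,T0}  "a"  orig:{A}
  [3..3]={A,T0}  "a"  orig:{A}
  [0..1]={S}  "dd"
  [1..2]=∅  "da"
  [2..3]={A}  "aa"
  [0..2]={S}  "dda"
  [1..3]=∅  "daa"
  [0..3]={S}  "ddaa"

S ∈ T[0,3] ⇒ YES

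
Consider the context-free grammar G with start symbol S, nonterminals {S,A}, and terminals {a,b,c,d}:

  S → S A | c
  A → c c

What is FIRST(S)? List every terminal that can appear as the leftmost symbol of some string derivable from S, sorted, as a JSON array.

FIRST sets, iterate to fixpoint:
pass 1:
  A via A→c c: +{c}
  S via S→c: +{c}
  FIRST[S]={c}  FIRST[A]={c}
pass 2: (stable)
  FIRST[S]={c}  FIRST[A]={c}

FIRST(S) = ["c"]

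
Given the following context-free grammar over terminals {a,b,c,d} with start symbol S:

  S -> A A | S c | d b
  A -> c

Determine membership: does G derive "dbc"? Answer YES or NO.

Convert to CNF:
  S -> A A | S T0 | T1 T2
  A -> c
  T0 -> c
  T1 -> d
  T2 -> b

Fill CYK table bottom-up:
  T[0,0] 'd' = {T1}  orig:{}
  T[1,1] 'b' = {T2}  orig:{}
  T[2,2] 'c' = {A,T0}  orig:{A}
  T[0,1] 'db' = {S}
  T[1,2] 'bc' = ∅
  T[0,2] 'dbc' = {S}

S ∈ T[0,2] ⇒ YES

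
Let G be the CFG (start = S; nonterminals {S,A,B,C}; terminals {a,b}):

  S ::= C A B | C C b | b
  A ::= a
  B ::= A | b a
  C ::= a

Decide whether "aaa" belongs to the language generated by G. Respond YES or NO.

CNF form of G:
  S -> C X2 | C X3 | b
  A -> a
  B -> T0 T1 | a
  C -> a
  T0 -> b
  T1 -> a
  X2 -> A B
  X3 -> C T0

CYK fill:
  cell(0,0) a: {A,B,C,T1}  orig:{A,B,C}
  cell(1,1) a: {A,B,C,T1}  orig:{A,B,C}
  cell(2,2) a: {A,B,C,T1}  orig:{A,B,C}
  cell(0,1) aa: {X2}  orig:{}
  cell(1,2) aa: {X2}  orig:{}
  cell(0,2) aaa: {S}

S ∈ T[0,2] ⇒ YES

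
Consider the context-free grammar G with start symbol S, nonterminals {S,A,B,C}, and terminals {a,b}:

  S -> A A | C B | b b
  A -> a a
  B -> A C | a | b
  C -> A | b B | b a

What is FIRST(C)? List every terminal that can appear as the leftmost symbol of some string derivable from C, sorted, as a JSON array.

FIRST sets, iterate to fixpoint:
iter 1:
  A via A→a a: +{a}
  B via B→A C: +{a}
  B via B→b: +{b}
  C via C→A: +{a}
  C via C→b B: +{b}
  S via S→A A: +{a}
  S via S→C B: +{b}
  FIRST(S)={a,b}  FIRST(A)={a}  FIRST(B)={a,b}  FIRST(C)={a,b}
iter 2: — fixpoint
  FIRST(S)={a,b}  FIRST(A)={a}  FIRST(B)={a,b}  FIRST(C)={a,b}

FIRST(C) = ["a", "b"]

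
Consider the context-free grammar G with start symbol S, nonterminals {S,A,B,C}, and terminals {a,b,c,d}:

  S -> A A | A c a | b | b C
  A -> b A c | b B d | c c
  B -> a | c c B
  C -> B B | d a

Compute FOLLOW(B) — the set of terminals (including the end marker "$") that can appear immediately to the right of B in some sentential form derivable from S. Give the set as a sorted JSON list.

Compute FIRST by fixpoint:
round 1:
  A via A→b A c: +{b}
  A via A→c c: +{c}
  B via B→a: +{a}
  B via B→c c B: +{c}
  C via C→B B: +{a,c}
  C via C→d a: +{d}
  S via S→A A: +{b,c}
  FIRST[S]={b,c}  FIRST[A]={b,c}  FIRST[B]={a,c}  FIRST[C]={a,c,d}
round 2: — fixpoint
  FIRST[S]={b,c}  FIRST[A]={b,c}  FIRST[B]={a,c}  FIRST[C]={a,c,d}

FOLLOW sets:
initialize: $ ∈ FOLLOW(S)
[1]
  A→b A c: FOLLOW(A) ⊇ FIRST(c) = {c}; new: +{c}
  A→b B d: FOLLOW(B) ⊇ FIRST(d) = {d}; new: +{d}
  C→B B: FOLLOW(B) ⊇ FIRST(B) = {a,c}; new: +{a,c}
  S→A A: FOLLOW(A) ⊇ FIRST(A) = {b,c}; new: +{b}
  S→A A: FOLLOW(A) ⊇ FOLLOW(S) ⊇ {$}; new: +{$}
  S→b C: FOLLOW(C) ⊇ FOLLOW(S) ⊇ {$}; new: +{$}
  S: {$}  A: {$,b,c}  B: {a,c,d}  C: {$}
[2]
  C→B B: FOLLOW(B) ⊇ FOLLOW(C) ⊇ {$}; new: +{$}
  S: {$}  A: {$,b,c}  B: {$,a,c,d}  C: {$}
[3] (no change)
  S: {$}  A: {$,b,c}  B: {$,a,c,d}  C: {$}

FOLLOW(B) = ["$", "a", "c", "d"]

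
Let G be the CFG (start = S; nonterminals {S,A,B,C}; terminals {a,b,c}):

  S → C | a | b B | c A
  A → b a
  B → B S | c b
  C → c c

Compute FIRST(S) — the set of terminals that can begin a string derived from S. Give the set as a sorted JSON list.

Compute FIRST by fixpoint:
pass 1:
  A via A→b a: +{b}
  B via B→c b: +{c}
  C via C→c c: +{c}
  S via S→C: +{c}
  S via S→a: +{a}
  S via S→b B: +{b}
  FIRST(S)={a,b,c}  FIRST(A)={b}  FIRST(B)={c}  FIRST(C)={c}
pass 2: done
  FIRST(S)={a,b,c}  FIRST(A)={b}  FIRST(B)={c}  FIRST(C)={c}

FIRST(S) = ["a", "b", "c"]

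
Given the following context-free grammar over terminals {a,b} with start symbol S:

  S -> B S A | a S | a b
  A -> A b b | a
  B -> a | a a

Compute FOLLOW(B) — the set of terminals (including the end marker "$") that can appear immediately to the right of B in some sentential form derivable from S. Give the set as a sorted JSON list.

FIRST sets, iterate to fixpoint:
round 1:
  A via A→a: +{a}
  B via B→a: +{a}
  S via S→B S A: +{a}
  S: {a}  A: {a}  B: {a}
round 2: (stable)
  S: {a}  A: {a}  B: {a}

FOLLOW iteration:
FOLLOW(S) := {$}
iter 1:
  A→A b b: FOLLOW(A) ⊇ FIRST(b) = {b}; new: +{b}
  S→B S A: FOLLOW(B) ⊇ FIRST(S) = {a}; new: +{a}
  S→B S A: FOLLOW(S) ⊇ FIRST(A) = {a}; new: +{a}
  S→B S A: FOLLOW(A) ⊇ FOLLOW(S) ⊇ {$,a}; new: +{$,a}
  FOLLOW(S)={$,a}  FOLLOW(A)={$,a,b}  FOLLOW(B)={a}
iter 2: (stable)
  FOLLOW(S)={$,a}  FOLLOW(A)={$,a,b}  FOLLOW(B)={a}

FOLLOW(B) = ["a"]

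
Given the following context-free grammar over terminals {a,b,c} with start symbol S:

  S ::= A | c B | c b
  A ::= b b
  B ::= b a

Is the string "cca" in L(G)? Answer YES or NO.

Convert to CNF:
  S -> T0 T0 | T2 B | T2 T0
  A -> T0 T0
  B -> T0 T1
  T0 -> b
  T1 -> a
  T2 -> c

CYK fill:
  [0..0]={T2}  "c"  orig:{}
  [1..1]={T2}  "c"  orig:{}
  [2..2]={T1}  "a"  orig:{}
  [0..1]=∅  "cc"
  [1..2]=∅  "ca"
  [0..2]=∅  "cca"

S ∉ T[0,2] ⇒ NO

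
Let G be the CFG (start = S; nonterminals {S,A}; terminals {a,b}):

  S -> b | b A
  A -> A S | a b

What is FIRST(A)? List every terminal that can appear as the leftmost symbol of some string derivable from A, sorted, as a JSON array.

FIRST iteration:
pass 1:
  A via A→a b: +{a}
  S via S→b: +{b}
  FIRST[S]={b}  FIRST[A]={a}
pass 2: (stable)
  FIRST[S]={b}  FIRST[A]={a}

FIRST(A) = ["a"]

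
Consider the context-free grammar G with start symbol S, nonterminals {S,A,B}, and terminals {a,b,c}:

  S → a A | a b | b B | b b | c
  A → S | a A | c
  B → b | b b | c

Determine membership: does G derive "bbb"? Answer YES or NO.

Convert to CNF:
  S -> T0 A | T0 T1 | T1 B | T1 T1 | c
  A -> T0 A | T0 T1 | T1 B | T1 T1 | c
  B -> T1 T1 | b | c
  T0 -> a
  T1 -> b

CYK fill:
  [0..0]={B,T1}  "b"  orig:{B}
  [1..1]={B,T1}  "b"  orig:{B}
  [2..2]={B,T1}  "b"  orig:{B}
  [0..1]={A,B,S}  "bb"
  [1..2]={A,B,S}  "bb"
  [0..2]={A,S}  "bbb"

S ∈ T[0,2] ⇒ YES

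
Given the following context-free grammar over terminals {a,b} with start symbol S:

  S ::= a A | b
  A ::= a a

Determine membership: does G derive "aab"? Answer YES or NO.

Convert to CNF:
  S -> T0 A | b
  A -> T0 T0
  T0 -> a

CYK fill:
  cell(0,0) a: {T0}  orig:{}
  cell(1,1) a: {T0}  orig:{}
  cell(2,2) b: {S}
  cell(0,1) aa: {A}
  cell(1,2) ab: ∅
  cell(0,2) aab: ∅

S ∉ T[0,2] ⇒ NO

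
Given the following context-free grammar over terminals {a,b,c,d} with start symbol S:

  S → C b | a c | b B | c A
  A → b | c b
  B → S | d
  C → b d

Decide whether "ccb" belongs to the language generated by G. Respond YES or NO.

Convert to CNF:
  S -> C T1 | T0 A | T1 B | T2 T0
  A -> T0 T1 | b
  B -> C T1 | T0 A | T1 B | T2 T0 | d
  C -> T1 T3
  T0 -> c
  T1 -> b
  T2 -> a
  T3 -> d

Fill CYK table bottom-up:
  cell(0,0) c: {T0}  orig:{}
  cell(1,1) c: {T0}  orig:{}
  cell(2,2) b: {A,T1}  orig:{A}
  cell(0,1) cc: ∅
  cell(1,2) cb: {A,B,S}
  cell(0,2) ccb: {B,S}

S ∈ T[0,2] ⇒ YES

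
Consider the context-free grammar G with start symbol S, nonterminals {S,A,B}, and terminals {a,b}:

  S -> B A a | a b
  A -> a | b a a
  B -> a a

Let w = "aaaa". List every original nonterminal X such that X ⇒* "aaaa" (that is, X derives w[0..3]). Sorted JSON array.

CNF form of G:
  S -> B X3 | T1 T0
  A -> T0 X2 | a
  B -> T1 T1
  T0 -> b
  T1 -> a
  X2 -> T1 T1
  X3 -> A T1

CYK fill (cells [i..j] with 0 ≤ i ≤ j ≤ 3 only):
  [0..0]={A,T1}  "a"  orig:{A}
  [1..1]={A,T1}  "a"  orig:{A}
  [2..2]={A,T1}  "a"  orig:{A}
  [3..3]={A,T1}  "a"  orig:{A}
  [0..1]={B,X2,X3}  "aa"  orig:{B}
  [1..2]={B,X2,X3}  "aa"  orig:{B}
  [2..3]={B,X2,X3}  "aa"  orig:{B}
  [0..2]=∅  "aaa"
  [1..3]=∅  "aaa"
  [0..3]={S}  "aaaa"

Original NTs in T[0,3] deriving "aaaa": ["S"]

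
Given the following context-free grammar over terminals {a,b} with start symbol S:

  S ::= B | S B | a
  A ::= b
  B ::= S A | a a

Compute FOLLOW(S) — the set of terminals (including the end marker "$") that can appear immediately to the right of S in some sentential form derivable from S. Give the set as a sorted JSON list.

Compute FIRST by fixpoint:
iter 1:
  A via A→b: +{b}
  B via B→a a: +{a}
  S via S→B: +{a}
  S: {a}  A: {b}  B: {a}
iter 2: (no change)
  S: {a}  A: {b}  B: {a}

Compute FOLLOW by fixpoint:
seed FOLLOW(S) with $
iter 1:
  B→S A: FOLLOW(S) ⊇ FIRST(A) = {b}; new: +{b}
  S→B: FOLLOW(B) ⊇ FOLLOW(S) ⊇ {$,b}; new: +{$,b}
  S→S B: FOLLOW(S) ⊇ FIRST(B) = {a}; new: +{a}
  S→S B: FOLLOW(B) ⊇ FOLLOW(S) ⊇ {$,a,b}; new: +{a}
  S: {$,a,b}  A: {}  B: {$,a,b}
iter 2:
  B→S A: FOLLOW(A) ⊇ FOLLOW(B) ⊇ {$,a,b}; new: +{$,a,b}
  S: {$,a,b}  A: {$,a,b}  B: {$,a,b}
iter 3: (stable)
  S: {$,a,b}  A: {$,a,b}  B: {$,a,b}

FOLLOW(S) = ["$", "a", "b"]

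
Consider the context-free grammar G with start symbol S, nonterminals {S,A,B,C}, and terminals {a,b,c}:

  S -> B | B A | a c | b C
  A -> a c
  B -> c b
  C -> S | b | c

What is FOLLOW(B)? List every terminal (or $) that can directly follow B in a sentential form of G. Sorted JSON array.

FIRST iteration:
round 1:
  A via A→a c: +{a}
  B via B→c b: +{c}
  C via C→b: +{b}
  C via C→c: +{c}
  S via S→B: +{c}
  S via S→a c: +{a}
  S via S→b C: +{b}
  S: {a,b,c}  A: {a}  B: {c}  C: {b,c}
round 2:
  C via C→S: +{a}
  S: {a,b,c}  A: {a}  B: {c}  C: {a,b,c}
round 3: done
  S: {a,b,c}  A: {a}  B: {c}  C: {a,b,c}

FOLLOW sets:
initialize: $ ∈ FOLLOW(S)
round 1:
  S→B: FOLLOW(B) ⊇ FOLLOW(S) ⊇ {$}; new: +{$}
  S→B A: FOLLOW(B) ⊇ FIRST(A) = {a}; new: +{a}
  S→B A: FOLLOW(A) ⊇ FOLLOW(S) ⊇ {$}; new: +{$}
  S→b C: FOLLOW(C) ⊇ FOLLOW(S) ⊇ {$}; new: +{$}
  S: {$}  A: {$}  B: {$,a}  C: {$}
round 2: (stable)
  S: {$}  A: {$}  B: {$,a}  C: {$}

FOLLOW(B) = ["$", "a"]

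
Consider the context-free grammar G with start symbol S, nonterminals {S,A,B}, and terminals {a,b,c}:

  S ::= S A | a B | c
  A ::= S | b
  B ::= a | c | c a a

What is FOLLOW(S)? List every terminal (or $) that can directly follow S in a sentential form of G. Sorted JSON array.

FIRST sets, iterate to fixpoint:
pass 1:
  A via A→b: +{b}
  B via B→a: +{a}
  B via B→c: +{c}
  S via S→a B: +{a}
  S via S→c: +{c}
  FIRST[S]={a,c}  FIRST[A]={b}  FIRST[B]={a,c}
pass 2:
  A via A→S: +{a,c}
  FIRST[S]={a,c}  FIRST[A]={a,b,c}  FIRST[B]={a,c}
pass 3: (stable)
  FIRST[S]={a,c}  FIRST[A]={a,b,c}  FIRST[B]={a,c}

FOLLOW iteration:
seed FOLLOW(S) with $
[1]
  S→S A: FOLLOW(S) ⊇ FIRST(A) = {a,b,c}; new: +{a,b,c}
  S→S A: FOLLOW(A) ⊇ FOLLOW(S) ⊇ {$,a,b,c}; new: +{$,a,b,c}
  S→a B: FOLLOW(B) ⊇ FOLLOW(S) ⊇ {$,a,b,c}; new: +{$,a,b,c}
  FOLLOW(S)={$,a,b,c}  FOLLOW(A)={$,a,b,c}  FOLLOW(B)={$,a,b,c}
[2] — fixpoint
  FOLLOW(S)={$,a,b,c}  FOLLOW(A)={$,a,b,c}  FOLLOW(B)={$,a,b,c}

FOLLOW(S) = ["$", "a", "b", "c"]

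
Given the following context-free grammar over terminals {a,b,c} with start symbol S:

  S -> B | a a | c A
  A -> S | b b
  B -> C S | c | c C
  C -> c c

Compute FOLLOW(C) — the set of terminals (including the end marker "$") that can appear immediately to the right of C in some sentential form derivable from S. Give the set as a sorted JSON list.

FIRST iteration:
pass 1:
  A via A→b b: +{b}
  B via B→c: +{c}
  C via C→c c: +{c}
  S via S→B: +{c}
  S via S→a a: +{a}
  FIRST[S]={a,c}  FIRST[A]={b}  FIRST[B]={c}  FIRST[C]={c}
pass 2:
  A via A→S: +{a,c}
  FIRST[S]={a,c}  FIRST[A]={a,b,c}  FIRST[B]={c}  FIRST[C]={c}
pass 3: (no change)
  FIRST[S]={a,c}  FIRST[A]={a,b,c}  FIRST[B]={c}  FIRST[C]={c}

Compute FOLLOW by fixpoint:
FOLLOW(S) := {$}
pass 1:
  B→C S: FOLLOW(C) ⊇ FIRST(S) = {a,c}; new: +{a,c}
  S→B: FOLLOW(B) ⊇ FOLLOW(S) ⊇ {$}; new: +{$}
  S→c A: FOLLOW(A) ⊇ FOLLOW(S) ⊇ {$}; new: +{$}
  FOLLOW(S)={$}  FOLLOW(A)={$}  FOLLOW(B)={$}  FOLLOW(C)={a,c}
pass 2:
  B→c C: FOLLOW(C) ⊇ FOLLOW(B) ⊇ {$}; new: +{$}
  FOLLOW(S)={$}  FOLLOW(A)={$}  FOLLOW(B)={$}  FOLLOW(C)={$,a,c}
pass 3: (stable)
  FOLLOW(S)={$}  FOLLOW(A)={$}  FOLLOW(B)={$}  FOLLOW(C)={$,a,c}

FOLLOW(C) = ["$", "a", "c"]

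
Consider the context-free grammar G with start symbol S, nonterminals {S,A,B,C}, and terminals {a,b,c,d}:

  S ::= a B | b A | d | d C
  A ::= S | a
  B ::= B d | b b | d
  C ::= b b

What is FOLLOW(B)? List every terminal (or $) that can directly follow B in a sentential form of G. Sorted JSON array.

FIRST sets, iterate to fixpoint:
pass 1:
  A via A→a: +{a}
  B via B→b b: +{b}
  B via B→d: +{d}
  C via C→b b: +{b}
  S via S→a B: +{a}
  S via S→b A: +{b}
  S via S→d: +{d}
  FIRST(S)={a,b,d}  FIRST(A)={a}  FIRST(B)={b,d}  FIRST(C)={b}
pass 2:
  A via A→S: +{b,d}
  FIRST(S)={a,b,d}  FIRST(A)={a,b,d}  FIRST(B)={b,d}  FIRST(C)={b}
pass 3: (stable)
  FIRST(S)={a,b,d}  FIRST(A)={a,b,d}  FIRST(B)={b,d}  FIRST(C)={b}

FOLLOW sets:
initialize: $ ∈ FOLLOW(S)
[1]
  B→B d: FOLLOW(B) ⊇ FIRST(d) = {d}; new: +{d}
  S→a B: FOLLOW(B) ⊇ FOLLOW(S) ⊇ {$}; new: +{$}
  S→b A: FOLLOW(A) ⊇ FOLLOW(S) ⊇ {$}; new: +{$}
  S→d C: FOLLOW(C) ⊇ FOLLOW(S) ⊇ {$}; new: +{$}
  FOLLOW[S]={$}  FOLLOW[A]={$}  FOLLOW[B]={$,d}  FOLLOW[C]={$}
[2] — fixpoint
  FOLLOW[S]={$}  FOLLOW[A]={$}  FOLLOW[B]={$,d}  FOLLOW[C]={$}

FOLLOW(B) = ["$", "d"]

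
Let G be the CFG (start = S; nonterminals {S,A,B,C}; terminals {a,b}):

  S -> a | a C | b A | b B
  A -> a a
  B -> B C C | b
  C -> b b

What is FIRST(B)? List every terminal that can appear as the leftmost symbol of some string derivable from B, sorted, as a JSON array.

FIRST sets, iterate to fixpoint:
round 1:
  A via A→a a: +{a}
  B via B→b: +{b}
  C via C→b b: +{b}
  S via S→a: +{a}
  S via S→b A: +{b}
  FIRST[S]={a,b}  FIRST[A]={a}  FIRST[B]={b}  FIRST[C]={b}
round 2: (stable)
  FIRST[S]={a,b}  FIRST[A]={a}  FIRST[B]={b}  FIRST[C]={b}

FIRST(B) = ["b"]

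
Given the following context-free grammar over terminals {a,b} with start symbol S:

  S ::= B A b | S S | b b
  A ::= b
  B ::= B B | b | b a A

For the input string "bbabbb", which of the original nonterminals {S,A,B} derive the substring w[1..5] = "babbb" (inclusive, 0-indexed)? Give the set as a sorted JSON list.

CNF form of G:
  S -> B X3 | S S | T0 T0
  A -> b
  B -> B B | T0 X2 | b
  T0 -> b
  T1 -> a
  X2 -> T1 A
  X3 -> A T0

Fill CYK table bottom-up, restricted to cells inside w[1..5]:
  T[1,1] 'b' = {A,B,T0}  orig:{A,B}
  T[2,2] 'a' = {T1}  orig:{}
  T[3,3] 'b' = {A,B,T0}  orig:{A,B}
  T[4,4] 'b' = {A,B,T0}  orig:{A,B}
  T[5,5] 'b' = {A,B,T0}  orig:{A,B}
  T[1,2] 'ba' = ∅
  T[2,3] 'ab' = {X2}  orig:{}
  T[3,4] 'bb' = {B,S,X3}  orig:{B,S}
  T[4,5] 'bb' = {B,S,X3}  orig:{B,S}
  T[1,3] 'bab' = {B}
  T[2,4] 'abb' = ∅
  T[3,5] 'bbb' = {B,S}
  T[1,4] 'babb' = {B}
  T[2,5] 'abbb' = ∅
  T[1,5] 'babbb' = {B,S}

Original NTs in T[1,5] deriving "babbb": ["B", "S"]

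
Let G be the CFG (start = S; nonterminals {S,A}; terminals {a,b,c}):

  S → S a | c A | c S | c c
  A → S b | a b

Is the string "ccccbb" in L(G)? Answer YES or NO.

Convert to CNF:
  S -> S T1 | T2 A | T2 S | T2 T2
  A -> S T0 | T1 T0
  T0 -> b
  T1 -> a
  T2 -> c

CYK fill:
  [0..0]={T2}  "c"  orig:{}
  [1..1]={T2}  "c"  orig:{}
  [2..2]={T2}  "c"  orig:{}
  [3..3]={T2}  "c"  orig:{}
  [4..4]={T0}  "b"  orig:{}
  [5..5]={T0}  "b"  orig:{}
  [0..1]={S}  "cc"
  [1..2]={S}  "cc"
  [2..3]={S}  "cc"
  [3..4]=∅  "cb"
  [4..5]=∅  "bb"
  [0..2]={S}  "ccc"
  [1..3]={S}  "ccc"
  [2..4]={A}  "ccb"
  [3..5]=∅  "cbb"
  [0..3]={S}  "cccc"
  [1..4]={A,S}  "cccb"
  [2..5]=∅  "ccbb"
  [0..4]={A,S}  "ccccb"
  [1..5]={A}  "cccbb"
  [0..5]={A,S}  "ccccbb"

S ∈ T[0,5] ⇒ YES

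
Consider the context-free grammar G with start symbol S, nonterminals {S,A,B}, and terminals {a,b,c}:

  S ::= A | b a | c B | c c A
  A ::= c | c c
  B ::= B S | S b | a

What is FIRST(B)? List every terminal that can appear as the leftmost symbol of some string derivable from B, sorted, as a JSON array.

Compute FIRST by fixpoint:
[1]
  A via A→c: +{c}
  B via B→a: +{a}
  S via S→A: +{c}
  S via S→b a: +{b}
  S: {b,c}  A: {c}  B: {a}
[2]
  B via B→S b: +{b,c}
  S: {b,c}  A: {c}  B: {a,b,c}
[3] (no change)
  S: {b,c}  A: {c}  B: {a,b,c}

FIRST(B) = ["a", "b", "c"]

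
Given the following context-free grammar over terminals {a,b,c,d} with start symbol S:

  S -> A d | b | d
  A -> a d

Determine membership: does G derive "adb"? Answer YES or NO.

Convert to CNF:
  S -> A T1 | b | d
  A -> T0 T1
  T0 -> a
  T1 -> d

CYK fill:
  cell(0,0) a: {T0}  orig:{}
  cell(1,1) d: {S,T1}  orig:{S}
  cell(2,2) b: {S}
  cell(0,1) ad: {A}
  cell(1,2) db: ∅
  cell(0,2) adb: ∅

S ∉ T[0,2] ⇒ NO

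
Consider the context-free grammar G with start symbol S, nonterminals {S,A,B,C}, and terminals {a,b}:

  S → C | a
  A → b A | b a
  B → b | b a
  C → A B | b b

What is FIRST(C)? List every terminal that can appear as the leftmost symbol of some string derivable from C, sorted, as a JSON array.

Compute FIRST by fixpoint:
[1]
  A via A→b A: +{b}
  B via B→b: +{b}
  C via C→A B: +{b}
  S via S→C: +{b}
  S via S→a: +{a}
  FIRST(S)={a,b}  FIRST(A)={b}  FIRST(B)={b}  FIRST(C)={b}
[2] (no change)
  FIRST(S)={a,b}  FIRST(A)={b}  FIRST(B)={b}  FIRST(C)={b}

FIRST(C) = ["b"]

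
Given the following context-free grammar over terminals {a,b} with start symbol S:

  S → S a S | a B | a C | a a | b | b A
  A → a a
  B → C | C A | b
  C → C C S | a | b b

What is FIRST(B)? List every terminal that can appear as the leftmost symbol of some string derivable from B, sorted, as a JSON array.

FIRST sets, iterate to fixpoint:
pass 1:
  A via A→a a: +{a}
  B via B→b: +{b}
  C via C→a: +{a}
  C via C→b b: +{b}
  S via S→a B: +{a}
  S via S→b: +{b}
  FIRST[S]={a,b}  FIRST[A]={a}  FIRST[B]={b}  FIRST[C]={a,b}
pass 2:
  B via B→C: +{a}
  FIRST[S]={a,b}  FIRST[A]={a}  FIRST[B]={a,b}  FIRST[C]={a,b}
pass 3: (stable)
  FIRST[S]={a,b}  FIRST[A]={a}  FIRST[B]={a,b}  FIRST[C]={a,b}

FIRST(B) = ["a", "b"]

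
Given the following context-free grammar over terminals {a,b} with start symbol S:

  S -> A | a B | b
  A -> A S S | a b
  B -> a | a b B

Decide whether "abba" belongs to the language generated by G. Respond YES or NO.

Convert to CNF:
  S -> A X4 | T0 B | T0 T1 | b
  A -> A X2 | T0 T1
  B -> T0 X3 | a
  T0 -> a
  T1 -> b
  X2 -> S S
  X3 -> T1 B
  X4 -> S S

CYK table (by increasing span):
  cell(0,0) a: {B,T0}  orig:{B}
  cell(1,1) b: {S,T1}  orig:{S}
  cell(2,2) b: {S,T1}  orig:{S}
  cell(3,3) a: {B,T0}  orig:{B}
  cell(0,1) ab: {A,S}
  cell(1,2) bb: {X2,X4}  orig:{}
  cell(2,3) ba: {X3}  orig:{}
  cell(0,2) abb: {X2,X4}  orig:{}
  cell(1,3) bba: ∅
  cell(0,3) abba: ∅

S ∉ T[0,3] ⇒ NO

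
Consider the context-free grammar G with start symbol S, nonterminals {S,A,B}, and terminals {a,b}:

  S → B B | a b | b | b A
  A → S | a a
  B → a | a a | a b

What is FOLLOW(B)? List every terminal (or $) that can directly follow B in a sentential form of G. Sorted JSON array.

Compute FIRST by fixpoint:
[1]
  A via A→a a: +{a}
  B via B→a: +{a}
  S via S→B B: +{a}
  S via S→b: +{b}
  S: {a,b}  A: {a}  B: {a}
[2]
  A via A→S: +{b}
  S: {a,b}  A: {a,b}  B: {a}
[3] done
  S: {a,b}  A: {a,b}  B: {a}

Compute FOLLOW by fixpoint:
seed FOLLOW(S) with $
pass 1:
  S→B B: FOLLOW(B) ⊇ FIRST(B) = {a}; new: +{a}
  S→B B: FOLLOW(B) ⊇ FOLLOW(S) ⊇ {$}; new: +{$}
  S→b A: FOLLOW(A) ⊇ FOLLOW(S) ⊇ {$}; new: +{$}
  FOLLOW[S]={$}  FOLLOW[A]={$}  FOLLOW[B]={$,a}
pass 2: done
  FOLLOW[S]={$}  FOLLOW[A]={$}  FOLLOW[B]={$,a}

FOLLOW(B) = ["$", "a"]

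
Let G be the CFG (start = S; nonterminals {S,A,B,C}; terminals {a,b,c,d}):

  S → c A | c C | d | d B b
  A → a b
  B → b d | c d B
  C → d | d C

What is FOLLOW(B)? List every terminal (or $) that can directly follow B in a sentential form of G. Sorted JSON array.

FIRST sets, iterate to fixpoint:
round 1:
  A via A→a b: +{a}
  B via B→b d: +{b}
  B via B→c d B: +{c}
  C via C→d: +{d}
  S via S→c A: +{c}
  S via S→d: +{d}
  FIRST[S]={c,d}  FIRST[A]={a}  FIRST[B]={b,c}  FIRST[C]={d}
round 2: (stable)
  FIRST[S]={c,d}  FIRST[A]={a}  FIRST[B]={b,c}  FIRST[C]={d}

FOLLOW sets:
FOLLOW(S) := {$}
round 1:
  S→c A: FOLLOW(A) ⊇ FOLLOW(S) ⊇ {$}; new: +{$}
  S→c C: FOLLOW(C) ⊇ FOLLOW(S) ⊇ {$}; new: +{$}
  S→d B b: FOLLOW(B) ⊇ FIRST(b) = {b}; new: +{b}
  FOLLOW(S)={$}  FOLLOW(A)={$}  FOLLOW(B)={b}  FOLLOW(C)={$}
round 2: — fixpoint
  FOLLOW(S)={$}  FOLLOW(A)={$}  FOLLOW(B)={b}  FOLLOW(C)={$}

FOLLOW(B) = ["b"]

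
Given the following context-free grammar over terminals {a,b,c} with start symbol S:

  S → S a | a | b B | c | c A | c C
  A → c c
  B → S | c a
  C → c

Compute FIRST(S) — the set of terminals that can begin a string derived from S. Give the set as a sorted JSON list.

Compute FIRST by fixpoint:
[1]
  A via A→c c: +{c}
  B via B→c a: +{c}
  C via C→c: +{c}
  S via S→a: +{a}
  S via S→b B: +{b}
  S via S→c: +{c}
  FIRST[S]={a,b,c}  FIRST[A]={c}  FIRST[B]={c}  FIRST[C]={c}
[2]
  B via B→S: +{a,b}
  FIRST[S]={a,b,c}  FIRST[A]={c}  FIRST[B]={a,b,c}  FIRST[C]={c}
[3] (no change)
  FIRST[S]={a,b,c}  FIRST[A]={c}  FIRST[B]={a,b,c}  FIRST[C]={c}

FIRST(S) = ["a", "b", "c"]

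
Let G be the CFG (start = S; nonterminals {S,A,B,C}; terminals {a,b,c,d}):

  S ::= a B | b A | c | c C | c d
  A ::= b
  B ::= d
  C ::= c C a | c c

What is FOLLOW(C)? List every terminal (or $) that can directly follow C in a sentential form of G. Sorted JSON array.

FIRST sets, iterate to fixpoint:
round 1:
  A via A→b: +{b}
  B via B→d: +{d}
  C via C→c C a: +{c}
  S via S→a B: +{a}
  S via S→b A: +{b}
  S via S→c: +{c}
  FIRST(S)={a,b,c}  FIRST(A)={b}  FIRST(B)={d}  FIRST(C)={c}
round 2: (no change)
  FIRST(S)={a,b,c}  FIRST(A)={b}  FIRST(B)={d}  FIRST(C)={c}

FOLLOW iteration:
seed FOLLOW(S) with $
iter 1:
  C→c C a: FOLLOW(C) ⊇ FIRST(a) = {a}; new: +{a}
  S→a B: FOLLOW(B) ⊇ FOLLOW(S) ⊇ {$}; new: +{$}
  S→b A: FOLLOW(A) ⊇ FOLLOW(S) ⊇ {$}; new: +{$}
  S→c C: FOLLOW(C) ⊇ FOLLOW(S) ⊇ {$}; new: +{$}
  FOLLOW(S)={$}  FOLLOW(A)={$}  FOLLOW(B)={$}  FOLLOW(C)={$,a}
iter 2: done
  FOLLOW(S)={$}  FOLLOW(A)={$}  FOLLOW(B)={$}  FOLLOW(C)={$,a}

FOLLOW(C) = ["$", "a"]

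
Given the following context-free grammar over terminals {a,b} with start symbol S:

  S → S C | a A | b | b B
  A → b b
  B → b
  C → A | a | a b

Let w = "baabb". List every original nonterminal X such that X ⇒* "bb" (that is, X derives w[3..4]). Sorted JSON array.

CNF form of G:
  S -> S C | T0 B | T1 A | b
  A -> T0 T0
  B -> b
  C -> T0 T0 | T1 T0 | a
  T0 -> b
  T1 -> a

CYK table (by increasing span), restricted to cells inside w[3..4]:
  cell(3,3) b: {B,S,T0}  orig:{B,S}
  cell(4,4) b: {B,S,T0}  orig:{B,S}
  cell(3,4) bb: {A,C,S}

Original NTs in T[3,4] deriving "bb": ["A", "C", "S"]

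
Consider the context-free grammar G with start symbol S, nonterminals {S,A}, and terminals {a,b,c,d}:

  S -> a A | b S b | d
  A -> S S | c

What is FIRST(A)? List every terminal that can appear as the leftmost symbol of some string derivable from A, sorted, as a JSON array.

FIRST iteration:
iter 1:
  A via A→c: +{c}
  S via S→a A: +{a}
  S via S→b S b: +{b}
  S via S→d: +{d}
  FIRST[S]={a,b,d}  FIRST[A]={c}
iter 2:
  A via A→S S: +{a,b,d}
  FIRST[S]={a,b,d}  FIRST[A]={a,b,c,d}
iter 3: — fixpoint
  FIRST[S]={a,b,d}  FIRST[A]={a,b,c,d}

FIRST(A) = ["a", "b", "c", "d"]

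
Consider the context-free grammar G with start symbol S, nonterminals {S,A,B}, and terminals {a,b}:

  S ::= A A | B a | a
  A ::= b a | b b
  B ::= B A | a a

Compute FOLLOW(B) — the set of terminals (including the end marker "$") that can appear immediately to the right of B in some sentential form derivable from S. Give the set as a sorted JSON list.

FIRST sets, iterate to fixpoint:
round 1:
  A via A→b a: +{b}
  B via B→a a: +{a}
  S via S→A A: +{b}
  S via S→B a: +{a}
  S: {a,b}  A: {b}  B: {a}
round 2: (no change)
  S: {a,b}  A: {b}  B: {a}

FOLLOW iteration:
seed FOLLOW(S) with $
iter 1:
  B→B A: FOLLOW(B) ⊇ FIRST(A) = {b}; new: +{b}
  B→B A: FOLLOW(A) ⊇ FOLLOW(B) ⊇ {b}; new: +{b}
  S→A A: FOLLOW(A) ⊇ FOLLOW(S) ⊇ {$}; new: +{$}
  S→B a: FOLLOW(B) ⊇ FIRST(a) = {a}; new: +{a}
  S: {$}  A: {$,b}  B: {a,b}
iter 2:
  B→B A: FOLLOW(A) ⊇ FOLLOW(B) ⊇ {a,b}; new: +{a}
  S: {$}  A: {$,a,b}  B: {a,b}
iter 3: done
  S: {$}  A: {$,a,b}  B: {a,b}

FOLLOW(B) = ["a", "b"]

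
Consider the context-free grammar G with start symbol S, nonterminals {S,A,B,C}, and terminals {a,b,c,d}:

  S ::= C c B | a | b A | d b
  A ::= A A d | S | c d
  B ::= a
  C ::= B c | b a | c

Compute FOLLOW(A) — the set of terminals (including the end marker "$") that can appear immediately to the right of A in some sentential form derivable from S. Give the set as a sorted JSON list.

Compute FIRST by fixpoint:
round 1:
  A via A→c d: +{c}
  B via B→a: +{a}
  C via C→B c: +{a}
  C via C→b a: +{b}
  C via C→c: +{c}
  S via S→C c B: +{a,b,c}
  S via S→d b: +{d}
  S: {a,b,c,d}  A: {c}  B: {a}  C: {a,b,c}
round 2:
  A via A→S: +{a,b,d}
  S: {a,b,c,d}  A: {a,b,c,d}  B: {a}  C: {a,b,c}
round 3: (no change)
  S: {a,b,c,d}  A: {a,b,c,d}  B: {a}  C: {a,b,c}

FOLLOW sets:
seed FOLLOW(S) with $
round 1:
  A→A A d: FOLLOW(A) ⊇ FIRST(A) = {a,b,c,d}; new: +{a,b,c,d}
  A→S: FOLLOW(S) ⊇ FOLLOW(A) ⊇ {a,b,c,d}; new: +{a,b,c,d}
  C→B c: FOLLOW(B) ⊇ FIRST(c) = {c}; new: +{c}
  S→C c B: FOLLOW(C) ⊇ FIRST(c) = {c}; new: +{c}
  S→C c B: FOLLOW(B) ⊇ FOLLOW(S) ⊇ {$,a,b,c,d}; new: +{$,a,b,d}
  S→b A: FOLLOW(A) ⊇ FOLLOW(S) ⊇ {$,a,b,c,d}; new: +{$}
  FOLLOW[S]={$,a,b,c,d}  FOLLOW[A]={$,a,b,c,d}  FOLLOW[B]={$,a,b,c,d}  FOLLOW[C]={c}
round 2: done
  FOLLOW[S]={$,a,b,c,d}  FOLLOW[A]={$,a,b,c,d}  FOLLOW[B]={$,a,b,c,d}  FOLLOW[C]={c}

FOLLOW(A) = ["$", "a", "b", "c", "d"]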